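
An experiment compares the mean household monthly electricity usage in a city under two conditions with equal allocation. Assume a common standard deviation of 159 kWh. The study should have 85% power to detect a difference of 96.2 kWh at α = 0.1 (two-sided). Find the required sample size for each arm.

40 per group

For two equal groups, n per group = 2·((z_{α/2} + z_β)·σ/δ)².
z_{α/2} = 1.645; z_β = 1.036 (power 85%).
n = 2 × (2.681 × 159 / 96.2)² = 2 × 19.64 = 39.28
Round up: n = 40 per group.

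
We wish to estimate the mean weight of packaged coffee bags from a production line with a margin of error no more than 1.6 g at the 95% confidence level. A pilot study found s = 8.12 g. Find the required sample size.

99

For a mean, the margin of error is E = z·σ/√n, so n = (zσ/E)².
At 95% confidence, z = 1.960.
n = (1.960 × 8.12 / 1.6)² = 98.94
Round up: n = 99.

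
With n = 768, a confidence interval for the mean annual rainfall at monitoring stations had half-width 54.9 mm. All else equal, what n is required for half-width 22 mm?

4783

Margin of error scales as 1/√n, so n₂ = n₁·(E₁/E₂)².
n₂ = 768 × (54.9/22)² = 768 × 6.227 = 4782.34
Round up: n₂ = 4783.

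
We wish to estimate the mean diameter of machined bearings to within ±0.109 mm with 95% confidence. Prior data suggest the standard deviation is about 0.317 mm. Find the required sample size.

33

For a mean, the margin of error is E = z·σ/√n, so n = (zσ/E)².
At 95% confidence, z = 1.960.
n = (1.960 × 0.317 / 0.109)² = 32.49
Round up: n = 33.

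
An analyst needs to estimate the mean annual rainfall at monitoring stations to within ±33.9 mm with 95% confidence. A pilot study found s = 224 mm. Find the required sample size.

For a mean, the margin of error is E = z·σ/√n, so n = (zσ/E)².
At 95% confidence, z = 1.960.
n = (1.960 × 224 / 33.9)² = 167.73
Round up: n = 168.

168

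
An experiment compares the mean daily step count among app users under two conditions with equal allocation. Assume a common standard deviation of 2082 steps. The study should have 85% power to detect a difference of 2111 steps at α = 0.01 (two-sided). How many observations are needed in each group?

26 per group

For two equal groups, n per group = 2·((z_{α/2} + z_β)·σ/δ)².
z_{α/2} = 2.576; z_β = 1.036 (power 85%).
n = 2 × (3.612 × 2082 / 2111)² = 2 × 12.69 = 25.38
Round up: n = 26 per group.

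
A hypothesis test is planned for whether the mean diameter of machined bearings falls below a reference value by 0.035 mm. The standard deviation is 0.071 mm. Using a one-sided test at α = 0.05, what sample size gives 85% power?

30

For a one-sample z-test, n = ((z_α + z_β)·σ/δ)².
z_α = 1.645 (one-sided α = 0.05); z_β = 1.036 (power 85% → β = 0.15).
n = (2.681 × 0.071 / 0.035)² = 29.58
Round up: n = 30.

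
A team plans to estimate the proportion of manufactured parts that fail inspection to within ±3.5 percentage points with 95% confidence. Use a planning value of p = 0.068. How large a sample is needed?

For a proportion with margin E = 0.035 at 95% confidence, z = 1.960.
n = p̂(1−p̂)(z/E)² = 0.068 × 0.932 × (1.960/0.035)² = 198.75
Round up: n = 199.

n = 199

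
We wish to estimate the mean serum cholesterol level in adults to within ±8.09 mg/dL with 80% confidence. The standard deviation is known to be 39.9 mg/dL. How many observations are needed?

40

For a mean, the margin of error is E = z·σ/√n, so n = (zσ/E)².
At 80% confidence, z = 1.282.
n = (1.282 × 39.9 / 8.09)² = 39.98
Round up: n = 40.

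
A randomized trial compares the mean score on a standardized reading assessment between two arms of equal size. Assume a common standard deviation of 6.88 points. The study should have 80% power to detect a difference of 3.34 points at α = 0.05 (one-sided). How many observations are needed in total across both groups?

106 total

For two equal groups, n per group = 2·((z_α + z_β)·σ/δ)².
z_α = 1.645; z_β = 0.842 (power 80%).
n = 2 × (2.487 × 6.88 / 3.34)² = 2 × 26.24 = 52.48
Round up: n = 53 per group.
Total across both groups: 2 × 53 = 106.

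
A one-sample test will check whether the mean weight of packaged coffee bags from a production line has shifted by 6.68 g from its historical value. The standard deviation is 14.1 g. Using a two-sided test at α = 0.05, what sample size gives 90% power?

47

For a one-sample z-test, n = ((z_{α/2} + z_β)·σ/δ)².
z_{α/2} = 1.960 (two-sided α = 0.05); z_β = 1.282 (power 90% → β = 0.1).
n = (3.242 × 14.1 / 6.68)² = 46.83
Round up: n = 47.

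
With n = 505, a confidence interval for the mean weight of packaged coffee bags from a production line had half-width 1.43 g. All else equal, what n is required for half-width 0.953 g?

Margin of error scales as 1/√n, so n₂ = n₁·(E₁/E₂)².
n₂ = 505 × (1.43/0.953)² = 505 × 2.252 = 1137.26
Round up: n₂ = 1138.

1138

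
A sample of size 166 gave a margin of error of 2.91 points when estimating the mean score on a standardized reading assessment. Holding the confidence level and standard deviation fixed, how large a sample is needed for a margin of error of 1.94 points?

Margin of error scales as 1/√n, so n₂ = n₁·(E₁/E₂)².
n₂ = 166 × (2.91/1.94)² = 166 × 2.25 = 373.50
Round up: n₂ = 374.

374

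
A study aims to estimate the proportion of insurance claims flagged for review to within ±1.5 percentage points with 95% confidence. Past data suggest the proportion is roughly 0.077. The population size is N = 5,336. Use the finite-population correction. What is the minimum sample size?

For a proportion with margin E = 0.015 at 95% confidence, z = 1.960.
n = p̂(1−p̂)(z/E)² = 0.077 × 0.923 × (1.960/0.015)² = 1213.45 — call this n₀.
Finite-population correction with N = 5,336: n = n₀ / (1 + (n₀−1)/N) = 1213.45 / 1.227 = 988.96
Round up: n = 989.

989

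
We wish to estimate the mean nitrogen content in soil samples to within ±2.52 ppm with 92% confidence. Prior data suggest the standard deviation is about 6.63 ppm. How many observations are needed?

22

For a mean, the margin of error is E = z·σ/√n, so n = (zσ/E)².
At 92% confidence, z = 1.751.
n = (1.751 × 6.63 / 2.52)² = 21.22
Round up: n = 22.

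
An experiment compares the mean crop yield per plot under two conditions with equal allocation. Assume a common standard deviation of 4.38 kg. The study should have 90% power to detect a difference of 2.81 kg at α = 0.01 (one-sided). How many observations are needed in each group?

For two equal groups, n per group = 2·((z_α + z_β)·σ/δ)².
z_α = 2.326; z_β = 1.282 (power 90%).
n = 2 × (3.608 × 4.38 / 2.81)² = 2 × 31.63 = 63.26
Round up: n = 64 per group.

64 per group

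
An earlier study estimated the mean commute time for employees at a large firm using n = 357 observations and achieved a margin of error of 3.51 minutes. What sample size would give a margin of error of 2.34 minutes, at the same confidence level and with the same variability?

Margin of error scales as 1/√n, so n₂ = n₁·(E₁/E₂)².
n₂ = 357 × (3.51/2.34)² = 357 × 2.25 = 803.25
Round up: n₂ = 804.

804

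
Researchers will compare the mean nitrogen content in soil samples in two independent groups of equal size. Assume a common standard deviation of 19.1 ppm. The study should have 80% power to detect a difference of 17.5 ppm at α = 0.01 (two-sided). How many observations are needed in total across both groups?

56 total

For two equal groups, n per group = 2·((z_{α/2} + z_β)·σ/δ)².
z_{α/2} = 2.576; z_β = 0.842 (power 80%).
n = 2 × (3.418 × 19.1 / 17.5)² = 2 × 13.92 = 27.84
Round up: n = 28 per group.
Total across both groups: 2 × 28 = 56.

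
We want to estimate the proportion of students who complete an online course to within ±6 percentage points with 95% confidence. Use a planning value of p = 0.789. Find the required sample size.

n = 178

For a proportion with margin E = 0.06 at 95% confidence, z = 1.960.
n = p̂(1−p̂)(z/E)² = 0.789 × 0.211 × (1.960/0.06)² = 177.65
Round up: n = 178.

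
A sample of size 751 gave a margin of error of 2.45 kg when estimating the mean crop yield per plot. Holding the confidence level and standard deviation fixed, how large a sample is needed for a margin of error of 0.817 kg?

Margin of error scales as 1/√n, so n₂ = n₁·(E₁/E₂)².
n₂ = 751 × (2.45/0.817)² = 751 × 8.993 = 6753.74
Round up: n₂ = 6754.

n = 6754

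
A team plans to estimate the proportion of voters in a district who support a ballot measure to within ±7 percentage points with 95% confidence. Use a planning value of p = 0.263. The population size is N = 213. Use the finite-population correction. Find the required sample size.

n = 89

For a proportion with margin E = 0.07 at 95% confidence, z = 1.960.
n = p̂(1−p̂)(z/E)² = 0.263 × 0.737 × (1.960/0.07)² = 151.96 — call this n₀.
Finite-population correction with N = 213: n = n₀ / (1 + (n₀−1)/N) = 151.96 / 1.709 = 88.92
Round up: n = 89.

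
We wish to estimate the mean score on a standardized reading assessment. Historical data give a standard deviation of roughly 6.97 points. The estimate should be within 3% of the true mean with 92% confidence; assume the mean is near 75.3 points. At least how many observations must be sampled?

n = 30

For a mean, the margin of error is E = z·σ/√n, so n = (zσ/E)².
At 92% confidence, z = 1.751.
E = 3% of 75.3 = 2.259 points.
n = (1.751 × 6.97 / 2.259)² = 29.19
Round up: n = 30.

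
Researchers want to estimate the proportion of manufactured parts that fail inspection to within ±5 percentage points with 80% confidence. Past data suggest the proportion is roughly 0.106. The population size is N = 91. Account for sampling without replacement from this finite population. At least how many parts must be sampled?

For a proportion with margin E = 0.05 at 80% confidence, z = 1.282.
n = p̂(1−p̂)(z/E)² = 0.106 × 0.894 × (1.282/0.05)² = 62.30 — call this n₀.
Finite-population correction with N = 91: n = n₀ / (1 + (n₀−1)/N) = 62.30 / 1.674 = 37.22
Round up: n = 38.

38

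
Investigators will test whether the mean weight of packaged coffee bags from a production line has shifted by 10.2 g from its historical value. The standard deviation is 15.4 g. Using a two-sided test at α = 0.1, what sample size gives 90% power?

For a one-sample z-test, n = ((z_{α/2} + z_β)·σ/δ)².
z_{α/2} = 1.645 (two-sided α = 0.1); z_β = 1.282 (power 90% → β = 0.1).
n = (2.927 × 15.4 / 10.2)² = 19.53
Round up: n = 20.

n = 20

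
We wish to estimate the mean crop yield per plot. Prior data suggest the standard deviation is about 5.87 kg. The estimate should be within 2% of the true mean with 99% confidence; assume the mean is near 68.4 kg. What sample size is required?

n = 123

For a mean, the margin of error is E = z·σ/√n, so n = (zσ/E)².
At 99% confidence, z = 2.576.
E = 2% of 68.4 = 1.368 kg.
n = (2.576 × 5.87 / 1.368)² = 122.18
Round up: n = 123.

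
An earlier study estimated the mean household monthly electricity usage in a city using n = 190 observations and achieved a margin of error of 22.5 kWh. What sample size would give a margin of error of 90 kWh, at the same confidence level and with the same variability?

n = 12

Margin of error scales as 1/√n, so n₂ = n₁·(E₁/E₂)².
n₂ = 190 × (22.5/90)² = 190 × 0.0625 = 11.88
Round up: n₂ = 12.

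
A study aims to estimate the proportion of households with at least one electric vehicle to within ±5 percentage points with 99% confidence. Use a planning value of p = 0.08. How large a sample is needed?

196

For a proportion with margin E = 0.05 at 99% confidence, z = 2.576.
n = p̂(1−p̂)(z/E)² = 0.08 × 0.92 × (2.576/0.05)² = 195.36
Round up: n = 196.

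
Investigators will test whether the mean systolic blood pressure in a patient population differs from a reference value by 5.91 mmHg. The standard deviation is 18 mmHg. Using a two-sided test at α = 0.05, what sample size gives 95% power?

121

For a one-sample z-test, n = ((z_{α/2} + z_β)·σ/δ)².
z_{α/2} = 1.960 (two-sided α = 0.05); z_β = 1.645 (power 95% → β = 0.05).
n = (3.605 × 18 / 5.91)² = 120.55
Round up: n = 121.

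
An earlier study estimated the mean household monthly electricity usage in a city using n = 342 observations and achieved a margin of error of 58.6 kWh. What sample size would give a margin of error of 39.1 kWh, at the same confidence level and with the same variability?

Margin of error scales as 1/√n, so n₂ = n₁·(E₁/E₂)².
n₂ = 342 × (58.6/39.1)² = 342 × 2.246 = 768.13
Round up: n₂ = 769.

769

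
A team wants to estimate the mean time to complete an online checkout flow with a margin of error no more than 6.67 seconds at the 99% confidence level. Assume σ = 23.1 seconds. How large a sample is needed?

80

For a mean, the margin of error is E = z·σ/√n, so n = (zσ/E)².
At 99% confidence, z = 2.576.
n = (2.576 × 23.1 / 6.67)² = 79.59
Round up: n = 80.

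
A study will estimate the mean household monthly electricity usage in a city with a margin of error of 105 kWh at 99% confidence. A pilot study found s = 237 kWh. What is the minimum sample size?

n = 34

For a mean, the margin of error is E = z·σ/√n, so n = (zσ/E)².
At 99% confidence, z = 2.576.
n = (2.576 × 237 / 105)² = 33.81
Round up: n = 34.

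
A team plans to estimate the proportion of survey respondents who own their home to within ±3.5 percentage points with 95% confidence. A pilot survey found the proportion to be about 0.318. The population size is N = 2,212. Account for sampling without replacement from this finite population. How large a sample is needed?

For a proportion with margin E = 0.035 at 95% confidence, z = 1.960.
n = p̂(1−p̂)(z/E)² = 0.318 × 0.682 × (1.960/0.035)² = 680.12 — call this n₀.
Finite-population correction with N = 2,212: n = n₀ / (1 + (n₀−1)/N) = 680.12 / 1.307 = 520.37
Round up: n = 521.

521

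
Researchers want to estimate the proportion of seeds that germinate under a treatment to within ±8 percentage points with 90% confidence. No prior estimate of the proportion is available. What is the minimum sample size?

106

For a proportion with margin E = 0.08 at 90% confidence, z = 1.645.
With no prior estimate, use p = 0.5, which maximizes p(1−p) at 0.25.
n = 0.25 × (z/E)² = 0.25 × (1.645/0.08)² = 105.70
Round up: n = 106.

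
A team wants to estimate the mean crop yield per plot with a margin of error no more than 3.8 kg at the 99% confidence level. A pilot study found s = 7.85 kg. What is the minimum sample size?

29

For a mean, the margin of error is E = z·σ/√n, so n = (zσ/E)².
At 99% confidence, z = 2.576.
n = (2.576 × 7.85 / 3.8)² = 28.32
Round up: n = 29.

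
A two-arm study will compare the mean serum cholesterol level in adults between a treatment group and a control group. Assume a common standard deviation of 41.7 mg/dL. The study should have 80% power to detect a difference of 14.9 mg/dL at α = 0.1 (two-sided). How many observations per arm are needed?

For two equal groups, n per group = 2·((z_{α/2} + z_β)·σ/δ)².
z_{α/2} = 1.645; z_β = 0.842 (power 80%).
n = 2 × (2.487 × 41.7 / 14.9)² = 2 × 48.45 = 96.90
Round up: n = 97 per group.

97 per group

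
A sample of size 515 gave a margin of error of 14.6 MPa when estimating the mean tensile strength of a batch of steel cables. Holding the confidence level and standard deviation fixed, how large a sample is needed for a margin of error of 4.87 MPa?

4629

Margin of error scales as 1/√n, so n₂ = n₁·(E₁/E₂)².
n₂ = 515 × (14.6/4.87)² = 515 × 8.988 = 4628.82
Round up: n₂ = 4629.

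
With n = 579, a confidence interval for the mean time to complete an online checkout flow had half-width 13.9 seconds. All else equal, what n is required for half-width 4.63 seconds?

5219

Margin of error scales as 1/√n, so n₂ = n₁·(E₁/E₂)².
n₂ = 579 × (13.9/4.63)² = 579 × 9.013 = 5218.53
Round up: n₂ = 5219.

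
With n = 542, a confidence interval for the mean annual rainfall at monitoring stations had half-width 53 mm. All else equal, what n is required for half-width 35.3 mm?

1222

Margin of error scales as 1/√n, so n₂ = n₁·(E₁/E₂)².
n₂ = 542 × (53/35.3)² = 542 × 2.254 = 1221.67
Round up: n₂ = 1222.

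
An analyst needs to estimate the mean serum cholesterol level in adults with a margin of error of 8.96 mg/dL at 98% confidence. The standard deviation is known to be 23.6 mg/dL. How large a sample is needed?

For a mean, the margin of error is E = z·σ/√n, so n = (zσ/E)².
At 98% confidence, z = 2.326.
n = (2.326 × 23.6 / 8.96)² = 37.53
Round up: n = 38.

38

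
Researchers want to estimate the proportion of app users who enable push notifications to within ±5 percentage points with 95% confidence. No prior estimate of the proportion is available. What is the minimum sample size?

n = 385

For a proportion with margin E = 0.05 at 95% confidence, z = 1.960.
With no prior estimate, use p = 0.5, which maximizes p(1−p) at 0.25.
n = 0.25 × (z/E)² = 0.25 × (1.960/0.05)² = 384.16
Round up: n = 385.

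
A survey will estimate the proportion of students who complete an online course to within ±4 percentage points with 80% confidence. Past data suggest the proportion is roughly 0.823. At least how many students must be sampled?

For a proportion with margin E = 0.04 at 80% confidence, z = 1.282.
n = p̂(1−p̂)(z/E)² = 0.823 × 0.177 × (1.282/0.04)² = 149.63
Round up: n = 150.

150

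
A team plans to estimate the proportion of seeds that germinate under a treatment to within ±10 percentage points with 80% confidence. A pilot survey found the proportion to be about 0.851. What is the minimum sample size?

For a proportion with margin E = 0.1 at 80% confidence, z = 1.282.
n = p̂(1−p̂)(z/E)² = 0.851 × 0.149 × (1.282/0.1)² = 20.84
Round up: n = 21.

21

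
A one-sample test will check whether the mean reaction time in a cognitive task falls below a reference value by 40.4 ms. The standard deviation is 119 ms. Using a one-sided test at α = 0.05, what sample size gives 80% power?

For a one-sample z-test, n = ((z_α + z_β)·σ/δ)².
z_α = 1.645 (one-sided α = 0.05); z_β = 0.842 (power 80% → β = 0.2).
n = (2.487 × 119 / 40.4)² = 53.66
Round up: n = 54.

54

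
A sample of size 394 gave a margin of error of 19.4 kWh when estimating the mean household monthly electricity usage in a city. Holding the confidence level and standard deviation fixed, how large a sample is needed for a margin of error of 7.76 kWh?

Margin of error scales as 1/√n, so n₂ = n₁·(E₁/E₂)².
n₂ = 394 × (19.4/7.76)² = 394 × 6.25 = 2462.50
Round up: n₂ = 2463.

2463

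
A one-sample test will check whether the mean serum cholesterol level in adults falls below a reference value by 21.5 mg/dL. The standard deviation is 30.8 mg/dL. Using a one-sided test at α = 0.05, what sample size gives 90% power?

For a one-sample z-test, n = ((z_α + z_β)·σ/δ)².
z_α = 1.645 (one-sided α = 0.05); z_β = 1.282 (power 90% → β = 0.1).
n = (2.927 × 30.8 / 21.5)² = 17.58
Round up: n = 18.

18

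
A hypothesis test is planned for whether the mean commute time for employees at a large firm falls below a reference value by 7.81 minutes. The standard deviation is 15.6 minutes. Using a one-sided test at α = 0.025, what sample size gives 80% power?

n = 32

For a one-sample z-test, n = ((z_α + z_β)·σ/δ)².
z_α = 1.960 (one-sided α = 0.025); z_β = 0.842 (power 80% → β = 0.2).
n = (2.802 × 15.6 / 7.81)² = 31.32
Round up: n = 32.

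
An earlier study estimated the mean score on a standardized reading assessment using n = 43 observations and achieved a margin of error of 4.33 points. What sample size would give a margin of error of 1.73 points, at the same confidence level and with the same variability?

Margin of error scales as 1/√n, so n₂ = n₁·(E₁/E₂)².
n₂ = 43 × (4.33/1.73)² = 43 × 6.264 = 269.35
Round up: n₂ = 270.

270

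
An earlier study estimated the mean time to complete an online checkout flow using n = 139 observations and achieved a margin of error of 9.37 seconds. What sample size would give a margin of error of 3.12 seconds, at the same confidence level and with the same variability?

Margin of error scales as 1/√n, so n₂ = n₁·(E₁/E₂)².
n₂ = 139 × (9.37/3.12)² = 139 × 9.019 = 1253.64
Round up: n₂ = 1254.

1254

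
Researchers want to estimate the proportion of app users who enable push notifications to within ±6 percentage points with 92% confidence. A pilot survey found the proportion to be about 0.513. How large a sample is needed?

213

For a proportion with margin E = 0.06 at 92% confidence, z = 1.751.
n = p̂(1−p̂)(z/E)² = 0.513 × 0.487 × (1.751/0.06)² = 212.77
Round up: n = 213.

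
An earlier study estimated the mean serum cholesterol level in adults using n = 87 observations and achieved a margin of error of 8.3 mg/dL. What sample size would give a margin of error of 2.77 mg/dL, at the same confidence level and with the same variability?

782

Margin of error scales as 1/√n, so n₂ = n₁·(E₁/E₂)².
n₂ = 87 × (8.3/2.77)² = 87 × 8.978 = 781.09
Round up: n₂ = 782.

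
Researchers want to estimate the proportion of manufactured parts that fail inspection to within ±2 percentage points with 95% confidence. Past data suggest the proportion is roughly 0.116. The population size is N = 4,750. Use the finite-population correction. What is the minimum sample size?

For a proportion with margin E = 0.02 at 95% confidence, z = 1.960.
n = p̂(1−p̂)(z/E)² = 0.116 × 0.884 × (1.960/0.02)² = 984.83 — call this n₀.
Finite-population correction with N = 4,750: n = n₀ / (1 + (n₀−1)/N) = 984.83 / 1.207 = 815.93
Round up: n = 816.

n = 816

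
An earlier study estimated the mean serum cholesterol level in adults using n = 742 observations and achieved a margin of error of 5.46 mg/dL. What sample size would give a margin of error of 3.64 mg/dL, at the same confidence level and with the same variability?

Margin of error scales as 1/√n, so n₂ = n₁·(E₁/E₂)².
n₂ = 742 × (5.46/3.64)² = 742 × 2.25 = 1669.50
Round up: n₂ = 1670.

n = 1670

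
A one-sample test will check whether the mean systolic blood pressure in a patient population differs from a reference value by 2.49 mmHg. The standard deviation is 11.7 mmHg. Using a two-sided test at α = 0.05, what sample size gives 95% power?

287

For a one-sample z-test, n = ((z_{α/2} + z_β)·σ/δ)².
z_{α/2} = 1.960 (two-sided α = 0.05); z_β = 1.645 (power 95% → β = 0.05).
n = (3.605 × 11.7 / 2.49)² = 286.94
Round up: n = 287.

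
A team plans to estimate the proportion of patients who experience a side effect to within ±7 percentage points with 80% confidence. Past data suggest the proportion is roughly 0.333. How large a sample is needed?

75

For a proportion with margin E = 0.07 at 80% confidence, z = 1.282.
n = p̂(1−p̂)(z/E)² = 0.333 × 0.667 × (1.282/0.07)² = 74.50
Round up: n = 75.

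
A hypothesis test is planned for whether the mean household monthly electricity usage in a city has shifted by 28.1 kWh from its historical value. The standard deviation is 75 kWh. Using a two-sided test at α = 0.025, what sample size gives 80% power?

68

For a one-sample z-test, n = ((z_{α/2} + z_β)·σ/δ)².
z_{α/2} = 2.241 (two-sided α = 0.025); z_β = 0.842 (power 80% → β = 0.2).
n = (3.083 × 75 / 28.1)² = 67.71
Round up: n = 68.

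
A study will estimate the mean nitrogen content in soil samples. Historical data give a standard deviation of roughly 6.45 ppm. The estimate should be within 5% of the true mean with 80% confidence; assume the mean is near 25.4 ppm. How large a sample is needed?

n = 43

For a mean, the margin of error is E = z·σ/√n, so n = (zσ/E)².
At 80% confidence, z = 1.282.
E = 5% of 25.4 = 1.27 ppm.
n = (1.282 × 6.45 / 1.27)² = 42.39
Round up: n = 43.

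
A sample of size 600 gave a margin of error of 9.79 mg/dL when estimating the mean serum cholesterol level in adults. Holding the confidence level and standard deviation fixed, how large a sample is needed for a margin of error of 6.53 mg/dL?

Margin of error scales as 1/√n, so n₂ = n₁·(E₁/E₂)².
n₂ = 600 × (9.79/6.53)² = 600 × 2.248 = 1348.80
Round up: n₂ = 1349.

1349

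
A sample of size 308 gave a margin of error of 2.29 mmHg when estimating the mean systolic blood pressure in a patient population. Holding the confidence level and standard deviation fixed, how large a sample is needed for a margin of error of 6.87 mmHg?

Margin of error scales as 1/√n, so n₂ = n₁·(E₁/E₂)².
n₂ = 308 × (2.29/6.87)² = 308 × 0.1111 = 34.22
Round up: n₂ = 35.

35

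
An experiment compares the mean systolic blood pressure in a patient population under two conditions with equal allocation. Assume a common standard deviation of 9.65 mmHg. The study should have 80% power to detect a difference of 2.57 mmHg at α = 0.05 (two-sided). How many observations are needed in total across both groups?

For two equal groups, n per group = 2·((z_{α/2} + z_β)·σ/δ)².
z_{α/2} = 1.960; z_β = 0.842 (power 80%).
n = 2 × (2.802 × 9.65 / 2.57)² = 2 × 110.69 = 221.38
Round up: n = 222 per group.
Total across both groups: 2 × 222 = 444.

444 total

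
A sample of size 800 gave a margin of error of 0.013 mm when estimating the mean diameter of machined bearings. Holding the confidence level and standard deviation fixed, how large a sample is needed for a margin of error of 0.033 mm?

Margin of error scales as 1/√n, so n₂ = n₁·(E₁/E₂)².
n₂ = 800 × (0.013/0.033)² = 800 × 0.1552 = 124.16
Round up: n₂ = 125.

125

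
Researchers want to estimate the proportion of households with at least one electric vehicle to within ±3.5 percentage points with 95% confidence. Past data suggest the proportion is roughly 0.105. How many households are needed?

For a proportion with margin E = 0.035 at 95% confidence, z = 1.960.
n = p̂(1−p̂)(z/E)² = 0.105 × 0.895 × (1.960/0.035)² = 294.71
Round up: n = 295.

295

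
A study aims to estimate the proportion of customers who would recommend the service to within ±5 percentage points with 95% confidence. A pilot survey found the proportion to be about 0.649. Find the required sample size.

For a proportion with margin E = 0.05 at 95% confidence, z = 1.960.
n = p̂(1−p̂)(z/E)² = 0.649 × 0.351 × (1.960/0.05)² = 350.05
Round up: n = 351.

351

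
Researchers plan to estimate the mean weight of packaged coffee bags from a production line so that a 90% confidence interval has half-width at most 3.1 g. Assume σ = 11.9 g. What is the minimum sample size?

n = 40

For a mean, the margin of error is E = z·σ/√n, so n = (zσ/E)².
At 90% confidence, z = 1.645.
n = (1.645 × 11.9 / 3.1)² = 39.88
Round up: n = 40.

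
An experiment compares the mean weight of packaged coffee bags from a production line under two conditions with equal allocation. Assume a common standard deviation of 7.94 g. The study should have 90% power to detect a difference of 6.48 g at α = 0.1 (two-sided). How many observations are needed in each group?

26 per group

For two equal groups, n per group = 2·((z_{α/2} + z_β)·σ/δ)².
z_{α/2} = 1.645; z_β = 1.282 (power 90%).
n = 2 × (2.927 × 7.94 / 6.48)² = 2 × 12.86 = 25.72
Round up: n = 26 per group.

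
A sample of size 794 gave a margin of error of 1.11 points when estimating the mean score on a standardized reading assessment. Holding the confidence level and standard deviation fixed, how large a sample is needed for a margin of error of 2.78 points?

Margin of error scales as 1/√n, so n₂ = n₁·(E₁/E₂)².
n₂ = 794 × (1.11/2.78)² = 794 × 0.1594 = 126.56
Round up: n₂ = 127.

127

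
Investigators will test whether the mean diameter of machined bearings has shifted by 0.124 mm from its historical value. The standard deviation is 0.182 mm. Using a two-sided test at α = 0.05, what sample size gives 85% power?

For a one-sample z-test, n = ((z_{α/2} + z_β)·σ/δ)².
z_{α/2} = 1.960 (two-sided α = 0.05); z_β = 1.036 (power 85% → β = 0.15).
n = (2.996 × 0.182 / 0.124)² = 19.34
Round up: n = 20.

n = 20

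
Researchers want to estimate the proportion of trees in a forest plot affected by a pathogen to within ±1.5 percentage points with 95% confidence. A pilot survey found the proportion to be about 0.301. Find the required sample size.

3593

For a proportion with margin E = 0.015 at 95% confidence, z = 1.960.
n = p̂(1−p̂)(z/E)² = 0.301 × 0.699 × (1.960/0.015)² = 3592.31
Round up: n = 3593.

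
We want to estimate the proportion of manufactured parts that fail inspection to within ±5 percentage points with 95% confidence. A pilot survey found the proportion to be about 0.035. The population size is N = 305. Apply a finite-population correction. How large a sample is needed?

n = 45

For a proportion with margin E = 0.05 at 95% confidence, z = 1.960.
n = p̂(1−p̂)(z/E)² = 0.035 × 0.965 × (1.960/0.05)² = 51.90 — call this n₀.
Finite-population correction with N = 305: n = n₀ / (1 + (n₀−1)/N) = 51.90 / 1.167 = 44.47
Round up: n = 45.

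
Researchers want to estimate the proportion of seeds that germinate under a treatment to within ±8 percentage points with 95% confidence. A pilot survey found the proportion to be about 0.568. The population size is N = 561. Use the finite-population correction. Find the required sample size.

117

For a proportion with margin E = 0.08 at 95% confidence, z = 1.960.
n = p̂(1−p̂)(z/E)² = 0.568 × 0.432 × (1.960/0.08)² = 147.29 — call this n₀.
Finite-population correction with N = 561: n = n₀ / (1 + (n₀−1)/N) = 147.29 / 1.261 = 116.80
Round up: n = 117.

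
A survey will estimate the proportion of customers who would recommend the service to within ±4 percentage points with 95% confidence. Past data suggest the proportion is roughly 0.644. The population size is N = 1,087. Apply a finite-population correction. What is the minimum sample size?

For a proportion with margin E = 0.04 at 95% confidence, z = 1.960.
n = p̂(1−p̂)(z/E)² = 0.644 × 0.356 × (1.960/0.04)² = 550.46 — call this n₀.
Finite-population correction with N = 1,087: n = n₀ / (1 + (n₀−1)/N) = 550.46 / 1.505 = 365.75
Round up: n = 366.

366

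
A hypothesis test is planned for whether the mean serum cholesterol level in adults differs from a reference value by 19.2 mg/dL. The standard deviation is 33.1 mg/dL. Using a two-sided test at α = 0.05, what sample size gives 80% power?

n = 24

For a one-sample z-test, n = ((z_{α/2} + z_β)·σ/δ)².
z_{α/2} = 1.960 (two-sided α = 0.05); z_β = 0.842 (power 80% → β = 0.2).
n = (2.802 × 33.1 / 19.2)² = 23.33
Round up: n = 24.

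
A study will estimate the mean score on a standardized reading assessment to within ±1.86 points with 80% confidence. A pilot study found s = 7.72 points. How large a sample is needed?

For a mean, the margin of error is E = z·σ/√n, so n = (zσ/E)².
At 80% confidence, z = 1.282.
n = (1.282 × 7.72 / 1.86)² = 28.31
Round up: n = 29.

29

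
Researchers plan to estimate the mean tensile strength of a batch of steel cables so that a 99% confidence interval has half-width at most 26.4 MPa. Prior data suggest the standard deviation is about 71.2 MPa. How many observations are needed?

49

For a mean, the margin of error is E = z·σ/√n, so n = (zσ/E)².
At 99% confidence, z = 2.576.
n = (2.576 × 71.2 / 26.4)² = 48.27
Round up: n = 49.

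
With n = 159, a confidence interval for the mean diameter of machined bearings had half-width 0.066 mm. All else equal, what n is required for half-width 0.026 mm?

1025

Margin of error scales as 1/√n, so n₂ = n₁·(E₁/E₂)².
n₂ = 159 × (0.066/0.026)² = 159 × 6.444 = 1024.60
Round up: n₂ = 1025.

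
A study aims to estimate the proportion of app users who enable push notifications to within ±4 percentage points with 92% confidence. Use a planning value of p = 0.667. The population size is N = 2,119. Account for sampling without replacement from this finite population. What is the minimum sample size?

355

For a proportion with margin E = 0.04 at 92% confidence, z = 1.751.
n = p̂(1−p̂)(z/E)² = 0.667 × 0.333 × (1.751/0.04)² = 425.62 — call this n₀.
Finite-population correction with N = 2,119: n = n₀ / (1 + (n₀−1)/N) = 425.62 / 1.2 = 354.68
Round up: n = 355.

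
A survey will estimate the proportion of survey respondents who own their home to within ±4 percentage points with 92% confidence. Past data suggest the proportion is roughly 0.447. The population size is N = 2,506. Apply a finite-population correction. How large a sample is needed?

399

For a proportion with margin E = 0.04 at 92% confidence, z = 1.751.
n = p̂(1−p̂)(z/E)² = 0.447 × 0.553 × (1.751/0.04)² = 473.68 — call this n₀.
Finite-population correction with N = 2,506: n = n₀ / (1 + (n₀−1)/N) = 473.68 / 1.189 = 398.39
Round up: n = 399.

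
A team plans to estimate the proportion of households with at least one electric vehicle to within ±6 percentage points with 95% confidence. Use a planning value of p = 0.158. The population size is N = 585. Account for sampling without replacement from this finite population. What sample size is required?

For a proportion with margin E = 0.06 at 95% confidence, z = 1.960.
n = p̂(1−p̂)(z/E)² = 0.158 × 0.842 × (1.960/0.06)² = 141.96 — call this n₀.
Finite-population correction with N = 585: n = n₀ / (1 + (n₀−1)/N) = 141.96 / 1.241 = 114.39
Round up: n = 115.

n = 115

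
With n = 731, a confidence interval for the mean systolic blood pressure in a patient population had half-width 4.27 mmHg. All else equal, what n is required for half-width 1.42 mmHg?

Margin of error scales as 1/√n, so n₂ = n₁·(E₁/E₂)².
n₂ = 731 × (4.27/1.42)² = 731 × 9.042 = 6609.70
Round up: n₂ = 6610.

6610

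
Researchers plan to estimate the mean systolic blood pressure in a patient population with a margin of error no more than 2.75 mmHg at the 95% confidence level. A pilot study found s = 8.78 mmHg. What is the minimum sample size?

For a mean, the margin of error is E = z·σ/√n, so n = (zσ/E)².
At 95% confidence, z = 1.960.
n = (1.960 × 8.78 / 2.75)² = 39.16
Round up: n = 40.

40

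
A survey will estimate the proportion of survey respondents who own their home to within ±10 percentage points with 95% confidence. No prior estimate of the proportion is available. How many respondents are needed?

97

For a proportion with margin E = 0.1 at 95% confidence, z = 1.960.
With no prior estimate, use p = 0.5, which maximizes p(1−p) at 0.25.
n = 0.25 × (z/E)² = 0.25 × (1.960/0.1)² = 96.04
Round up: n = 97.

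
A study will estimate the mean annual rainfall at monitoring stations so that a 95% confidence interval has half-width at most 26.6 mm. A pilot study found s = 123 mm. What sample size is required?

For a mean, the margin of error is E = z·σ/√n, so n = (zσ/E)².
At 95% confidence, z = 1.960.
n = (1.960 × 123 / 26.6)² = 82.14
Round up: n = 83.

n = 83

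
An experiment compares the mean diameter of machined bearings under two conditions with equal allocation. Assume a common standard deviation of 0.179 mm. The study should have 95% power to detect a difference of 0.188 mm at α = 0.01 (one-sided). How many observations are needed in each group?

For two equal groups, n per group = 2·((z_α + z_β)·σ/δ)².
z_α = 2.326; z_β = 1.645 (power 95%).
n = 2 × (3.971 × 0.179 / 0.188)² = 2 × 14.30 = 28.60
Round up: n = 29 per group.

29 per group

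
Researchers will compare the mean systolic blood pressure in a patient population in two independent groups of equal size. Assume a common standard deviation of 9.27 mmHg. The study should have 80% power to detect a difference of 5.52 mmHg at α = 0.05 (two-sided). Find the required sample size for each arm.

For two equal groups, n per group = 2·((z_{α/2} + z_β)·σ/δ)².
z_{α/2} = 1.960; z_β = 0.842 (power 80%).
n = 2 × (2.802 × 9.27 / 5.52)² = 2 × 22.14 = 44.28
Round up: n = 45 per group.

45 per group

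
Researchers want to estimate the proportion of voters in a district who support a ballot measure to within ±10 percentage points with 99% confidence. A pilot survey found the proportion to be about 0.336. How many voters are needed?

For a proportion with margin E = 0.1 at 99% confidence, z = 2.576.
n = p̂(1−p̂)(z/E)² = 0.336 × 0.664 × (2.576/0.1)² = 148.05
Round up: n = 149.

n = 149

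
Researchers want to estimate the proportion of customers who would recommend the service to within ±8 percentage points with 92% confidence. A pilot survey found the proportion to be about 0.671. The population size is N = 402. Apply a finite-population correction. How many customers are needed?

84

For a proportion with margin E = 0.08 at 92% confidence, z = 1.751.
n = p̂(1−p̂)(z/E)² = 0.671 × 0.329 × (1.751/0.08)² = 105.76 — call this n₀.
Finite-population correction with N = 402: n = n₀ / (1 + (n₀−1)/N) = 105.76 / 1.261 = 83.87
Round up: n = 84.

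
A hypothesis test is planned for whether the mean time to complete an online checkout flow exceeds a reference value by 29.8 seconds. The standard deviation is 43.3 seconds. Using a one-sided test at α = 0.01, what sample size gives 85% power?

24

For a one-sample z-test, n = ((z_α + z_β)·σ/δ)².
z_α = 2.326 (one-sided α = 0.01); z_β = 1.036 (power 85% → β = 0.15).
n = (3.362 × 43.3 / 29.8)² = 23.86
Round up: n = 24.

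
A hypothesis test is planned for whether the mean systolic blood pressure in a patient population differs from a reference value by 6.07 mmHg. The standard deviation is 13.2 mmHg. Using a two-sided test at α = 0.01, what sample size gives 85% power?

62

For a one-sample z-test, n = ((z_{α/2} + z_β)·σ/δ)².
z_{α/2} = 2.576 (two-sided α = 0.01); z_β = 1.036 (power 85% → β = 0.15).
n = (3.612 × 13.2 / 6.07)² = 61.70
Round up: n = 62.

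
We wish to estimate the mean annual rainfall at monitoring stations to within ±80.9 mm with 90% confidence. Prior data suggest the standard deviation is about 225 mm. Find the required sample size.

n = 21

For a mean, the margin of error is E = z·σ/√n, so n = (zσ/E)².
At 90% confidence, z = 1.645.
n = (1.645 × 225 / 80.9)² = 20.93
Round up: n = 21.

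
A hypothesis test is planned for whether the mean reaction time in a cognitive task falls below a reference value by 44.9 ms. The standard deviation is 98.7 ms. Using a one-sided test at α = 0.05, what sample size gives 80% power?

30

For a one-sample z-test, n = ((z_α + z_β)·σ/δ)².
z_α = 1.645 (one-sided α = 0.05); z_β = 0.842 (power 80% → β = 0.2).
n = (2.487 × 98.7 / 44.9)² = 29.89
Round up: n = 30.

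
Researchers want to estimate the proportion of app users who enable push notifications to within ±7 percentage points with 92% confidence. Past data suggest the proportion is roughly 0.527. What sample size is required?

For a proportion with margin E = 0.07 at 92% confidence, z = 1.751.
n = p̂(1−p̂)(z/E)² = 0.527 × 0.473 × (1.751/0.07)² = 155.97
Round up: n = 156.

156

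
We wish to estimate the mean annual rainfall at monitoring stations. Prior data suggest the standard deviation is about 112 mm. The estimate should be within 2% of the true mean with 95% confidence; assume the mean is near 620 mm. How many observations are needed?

n = 314

For a mean, the margin of error is E = z·σ/√n, so n = (zσ/E)².
At 95% confidence, z = 1.960.
E = 2% of 620 = 12.4 mm.
n = (1.960 × 112 / 12.4)² = 313.40
Round up: n = 314.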